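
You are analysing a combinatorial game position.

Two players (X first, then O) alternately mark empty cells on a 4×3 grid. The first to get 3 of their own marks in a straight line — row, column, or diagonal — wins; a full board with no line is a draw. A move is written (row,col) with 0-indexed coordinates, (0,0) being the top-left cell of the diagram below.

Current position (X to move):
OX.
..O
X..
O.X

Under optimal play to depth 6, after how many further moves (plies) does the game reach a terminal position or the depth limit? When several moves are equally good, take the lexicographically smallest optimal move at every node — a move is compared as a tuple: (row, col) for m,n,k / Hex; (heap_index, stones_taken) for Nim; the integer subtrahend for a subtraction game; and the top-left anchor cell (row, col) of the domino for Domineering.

PV length from [OX./..O/X../O.X]: 3 plies

p1 X@[OX./..O/X../O.X]: (0,2)[OXX/..O/X../O.X]-1 (1,0)[OX./X.O/X../O.X]-1 (1,1)[OX./.XO/X../O.X]-1 (2,1)[OX./..O/XX./O.X]+1* (2,2)[OX./..O/X.X/O.X]-1 (3,1)[OX./..O/X../OXX]-1
p2 O@[OX./..O/XX./O.X]: (0,2)[OXO/..O/XX./O.X]-1* (1,0)[OX./O.O/XX./O.X]-1 (1,1)[OX./.OO/XX./O.X]-1 (2,2)[OX./..O/XXO/O.X]-1 (3,1)[OX./..O/XX./OOX]-1
p3 X@[OXO/..O/XX./O.X]: (1,0)[OXO/X.O/XX./O.X]+1* (1,1)[OXO/.XO/XX./O.X]+1 (2,2)[OXO/..O/XXX/O.X]+1 (3,1)[OXO/..O/XX./OXX]-1
p4 O@[OXO/X.O/XX./O.X] terminal -1; root [OX./..O/X../O.X] d6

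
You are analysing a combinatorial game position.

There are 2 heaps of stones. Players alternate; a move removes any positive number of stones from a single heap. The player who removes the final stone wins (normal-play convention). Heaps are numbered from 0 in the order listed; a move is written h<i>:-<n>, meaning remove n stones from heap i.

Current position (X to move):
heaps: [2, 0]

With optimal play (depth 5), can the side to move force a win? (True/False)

X winning at [(2,0)]: True

ply 1, X at (2,0) | h0:-1=-1→(1,0); h0:-2=+1→(0,0)*
ply 2: (0,0) is terminal -1 (O); from (2,0) depth 5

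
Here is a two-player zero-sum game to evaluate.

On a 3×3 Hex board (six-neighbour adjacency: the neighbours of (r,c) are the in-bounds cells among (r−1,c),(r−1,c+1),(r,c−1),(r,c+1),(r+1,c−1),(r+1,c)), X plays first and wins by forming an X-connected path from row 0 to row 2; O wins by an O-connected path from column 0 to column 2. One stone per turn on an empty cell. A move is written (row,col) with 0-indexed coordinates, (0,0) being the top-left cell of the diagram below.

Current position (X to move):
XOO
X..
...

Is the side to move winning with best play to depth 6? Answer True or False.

p1 X@[XOO/X../...]: (1,1)[XOO/XX./...]+1* (1,2)[XOO/X.X/...]+1 (2,0)[XOO/X../X..]+1 (2,1)[XOO/X../.X.]+1 (2,2)[XOO/X../..X]+1
p2 O@[XOO/XX./...]: (1,2)[XOO/XXO/...]-1* (2,0)[XOO/XX./O..]-1 (2,1)[XOO/XX./.O.]-1 (2,2)[XOO/XX./..O]-1
p3 X@[XOO/XXO/...]: (2,0)[XOO/XXO/X..]+1* (2,1)[XOO/XXO/.X.]+1 (2,2)[XOO/XXO/..X]+1
p4 O@[XOO/XXO/X..] terminal -1; root [XOO/X../...] d6

X winning at [XOO/X../...]: True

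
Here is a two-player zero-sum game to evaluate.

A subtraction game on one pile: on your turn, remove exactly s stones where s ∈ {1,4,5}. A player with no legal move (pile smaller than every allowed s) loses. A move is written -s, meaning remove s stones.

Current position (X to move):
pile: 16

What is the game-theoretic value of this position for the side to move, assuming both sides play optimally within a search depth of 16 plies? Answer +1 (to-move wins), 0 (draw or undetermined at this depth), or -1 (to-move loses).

value(16, X) = -1

p1 X@[16]: -1[15]-1* -4[12]-1 -5[11]-1
p2 O@[15]: -1[14]-1 -4[11]-1 -5[10]+1*
p3 X@[10]: -1[9]-1* -4[6]-1 -5[5]-1
p4 O@[9]: -1[8]+1* -4[5]-1 -5[4]-1
p5 X@[8]: -1[7]-1* -4[4]-1 -5[3]-1
p6 O@[7]: -1[6]-1 -4[3]-1 -5[2]+1*
p7 X@[2]: -1[1]-1*
p8 O@[1]: -1[0]+1*
p9 X@[0] terminal -1; root [16] d16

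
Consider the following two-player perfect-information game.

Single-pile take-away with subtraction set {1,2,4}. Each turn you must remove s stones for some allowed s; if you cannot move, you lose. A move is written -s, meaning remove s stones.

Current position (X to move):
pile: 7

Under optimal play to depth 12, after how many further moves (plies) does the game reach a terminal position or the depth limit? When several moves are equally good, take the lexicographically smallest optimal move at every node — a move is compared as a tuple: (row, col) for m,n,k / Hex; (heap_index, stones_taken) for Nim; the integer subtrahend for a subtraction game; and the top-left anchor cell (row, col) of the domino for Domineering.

PV length from [7]: 5 plies

p1 X@[7]: -1[6]+1* -2[5]-1 -4[3]+1
p2 O@[6]: -1[5]-1* -2[4]-1 -4[2]-1
p3 X@[5]: -1[4]-1 -2[3]+1* -4[1]-1
p4 O@[3]: -1[2]-1* -2[1]-1
p5 X@[2]: -1[1]-1 -2[0]+1*
p6 O@[0] terminal -1; root [7] d12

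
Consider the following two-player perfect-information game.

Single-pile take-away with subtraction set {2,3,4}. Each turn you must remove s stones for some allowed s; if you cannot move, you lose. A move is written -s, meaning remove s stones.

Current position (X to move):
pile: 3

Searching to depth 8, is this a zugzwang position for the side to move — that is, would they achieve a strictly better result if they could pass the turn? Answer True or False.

zugzwang(3, X) = False

p1 X@[3]: -2[1]+1* -3[0]+1
p2 O@[1] terminal -1; root [3] d8
if X skipped the turn, O would face:
~ p1 O@[3]: -2[1]+1* -3[0]+1
~ p2 X@[1] terminal -1; root [3] d8
compare (X): move=+1 vs pass=-1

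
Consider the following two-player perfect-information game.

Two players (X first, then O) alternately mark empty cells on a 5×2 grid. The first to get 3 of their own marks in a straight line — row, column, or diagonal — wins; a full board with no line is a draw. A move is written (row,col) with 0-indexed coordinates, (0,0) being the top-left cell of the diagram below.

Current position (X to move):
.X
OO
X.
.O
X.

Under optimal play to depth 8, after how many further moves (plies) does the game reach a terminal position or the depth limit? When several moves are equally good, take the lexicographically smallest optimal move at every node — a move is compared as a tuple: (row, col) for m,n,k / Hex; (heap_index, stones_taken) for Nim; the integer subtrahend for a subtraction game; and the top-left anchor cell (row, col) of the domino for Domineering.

[.X/OO/X./.O/X.] X move#1: (0,0):-1/XX/OO/X./.O/X., (2,1):+0/.X/OO/XX/.O/X., (3,0):+1/.X/OO/X./XO/X.*, (4,1):-1/.X/OO/X./.O/XX
[.X/OO/X./XO/X.] end (terminal -1, O#2); searched .X/OO/X./.O/X. to 8

PV length from [.X/OO/X./.O/X.]: 1 ply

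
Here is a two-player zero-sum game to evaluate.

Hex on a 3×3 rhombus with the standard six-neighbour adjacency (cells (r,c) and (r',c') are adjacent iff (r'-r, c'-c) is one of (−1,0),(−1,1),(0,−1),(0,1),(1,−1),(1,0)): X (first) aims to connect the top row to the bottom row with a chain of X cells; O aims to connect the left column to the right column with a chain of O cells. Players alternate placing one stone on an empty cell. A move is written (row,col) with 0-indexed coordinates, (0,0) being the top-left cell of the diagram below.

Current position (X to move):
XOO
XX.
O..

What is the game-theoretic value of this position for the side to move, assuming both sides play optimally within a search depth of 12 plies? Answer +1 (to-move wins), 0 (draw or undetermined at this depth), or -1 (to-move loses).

value(XOO/XX./O.., X) = +1

ply 1, X at XOO/XX./O.. | (1,2)=+1→XOO/XXX/O..*; (2,1)=+1→XOO/XX./OX.; (2,2)=+1→XOO/XX./O.X
ply 2, O at XOO/XXX/O.. | (2,1)=-1→XOO/XXX/OO.*; (2,2)=-1→XOO/XXX/O.O
ply 3, X at XOO/XXX/OO. | (2,2)=+1→XOO/XXX/OOX*
ply 4: XOO/XXX/OOX is terminal -1 (O); from XOO/XX./O.. depth 12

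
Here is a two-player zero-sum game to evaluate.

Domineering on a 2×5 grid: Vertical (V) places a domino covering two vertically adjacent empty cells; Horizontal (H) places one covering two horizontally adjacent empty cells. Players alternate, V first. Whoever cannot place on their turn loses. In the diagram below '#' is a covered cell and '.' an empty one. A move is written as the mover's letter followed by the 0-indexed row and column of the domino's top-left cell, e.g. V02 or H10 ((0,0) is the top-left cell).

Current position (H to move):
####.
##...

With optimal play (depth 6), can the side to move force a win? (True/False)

H winning at [####./##...]: True

p1 H@[####./##...]: H12[####./####.]-1 H13[####./##.##]+1*
p2 V@[####./##.##] terminal -1; root [####./##...] d6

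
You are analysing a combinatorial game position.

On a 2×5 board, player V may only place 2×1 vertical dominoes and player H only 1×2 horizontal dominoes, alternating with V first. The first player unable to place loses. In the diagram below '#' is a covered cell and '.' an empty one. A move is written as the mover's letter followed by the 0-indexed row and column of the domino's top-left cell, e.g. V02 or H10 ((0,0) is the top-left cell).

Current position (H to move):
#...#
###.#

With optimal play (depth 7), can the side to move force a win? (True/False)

ply 1, H at #...#/###.# | H01=-1→###.#/###.#; H02=+1→#.###/###.#*
ply 2: #.###/###.# is terminal -1 (V); from #...#/###.# depth 7

H winning at [#...#/###.#]: True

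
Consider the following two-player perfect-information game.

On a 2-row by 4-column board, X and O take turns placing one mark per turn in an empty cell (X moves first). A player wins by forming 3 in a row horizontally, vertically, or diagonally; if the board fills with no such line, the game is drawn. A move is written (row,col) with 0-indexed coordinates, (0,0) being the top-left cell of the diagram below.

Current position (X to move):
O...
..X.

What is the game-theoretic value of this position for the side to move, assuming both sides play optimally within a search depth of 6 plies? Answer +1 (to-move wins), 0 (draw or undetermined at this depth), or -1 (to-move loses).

ply 1, X at O.../..X. | (0,1)=+0→OX../..X.; (0,2)=+0→O.X./..X.; (0,3)=+0→O..X/..X.; (1,0)=+0→O.../X.X.; (1,1)=+1→O.../.XX.*; (1,3)=+0→O.../..XX
ply 2, O at O.../.XX. | (0,1)=-1→OO../.XX.*; (0,2)=-1→O.O./.XX.; (0,3)=-1→O..O/.XX.; (1,0)=-1→O.../OXX.; (1,3)=-1→O.../.XXO
ply 3, X at OO../.XX. | (0,2)=+1→OOX./.XX.*; (0,3)=-1→OO.X/.XX.; (1,0)=+1→OO../XXX.; (1,3)=+1→OO../.XXX
ply 4, O at OOX./.XX. | (0,3)=-1→OOXO/.XX.*; (1,0)=-1→OOX./OXX.; (1,3)=-1→OOX./.XXO
ply 5, X at OOXO/.XX. | (1,0)=+1→OOXO/XXX.*; (1,3)=+1→OOXO/.XXX
ply 6: OOXO/XXX. is terminal -1 (O); from O.../..X. depth 6

value(O.../..X., X) = +1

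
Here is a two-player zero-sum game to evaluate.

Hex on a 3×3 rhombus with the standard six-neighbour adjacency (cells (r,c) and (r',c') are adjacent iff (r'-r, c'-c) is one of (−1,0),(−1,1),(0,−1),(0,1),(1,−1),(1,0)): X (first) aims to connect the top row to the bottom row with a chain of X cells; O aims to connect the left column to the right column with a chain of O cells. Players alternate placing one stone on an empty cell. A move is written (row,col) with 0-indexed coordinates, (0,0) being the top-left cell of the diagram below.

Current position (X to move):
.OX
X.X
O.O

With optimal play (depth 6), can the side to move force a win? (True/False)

p1 X@[.OX/X.X/O.O]: (0,0)[XOX/X.X/O.O]-1 (1,1)[.OX/XXX/O.O]-1 (2,1)[.OX/X.X/OXO]+1*
p2 O@[.OX/X.X/OXO] terminal -1; root [.OX/X.X/O.O] d6

X winning at [.OX/X.X/O.O]: True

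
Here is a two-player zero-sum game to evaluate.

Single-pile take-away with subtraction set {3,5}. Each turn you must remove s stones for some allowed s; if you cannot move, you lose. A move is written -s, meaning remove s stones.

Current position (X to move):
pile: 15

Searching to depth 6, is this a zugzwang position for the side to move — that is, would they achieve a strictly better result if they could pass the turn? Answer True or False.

zugzwang(15, X) = False

[15] X move#1: -3:-1/12, -5:+1/10*
[10] O move#2: -3:-1/7*, -5:-1/5
[7] X move#3: -3:-1/4, -5:+1/2*
[2] end (terminal -1, O#4); searched 15 to 6
pass branch (O moves first from the same position):
  | [15] O move#1: -3:-1/12, -5:+1/10*
  | [10] X move#2: -3:-1/7*, -5:-1/5
  | [7] O move#3: -3:-1/4, -5:+1/2*
  | [2] end (terminal -1, X#4); searched 15 to 6
X moving scores +1; X passing scores -1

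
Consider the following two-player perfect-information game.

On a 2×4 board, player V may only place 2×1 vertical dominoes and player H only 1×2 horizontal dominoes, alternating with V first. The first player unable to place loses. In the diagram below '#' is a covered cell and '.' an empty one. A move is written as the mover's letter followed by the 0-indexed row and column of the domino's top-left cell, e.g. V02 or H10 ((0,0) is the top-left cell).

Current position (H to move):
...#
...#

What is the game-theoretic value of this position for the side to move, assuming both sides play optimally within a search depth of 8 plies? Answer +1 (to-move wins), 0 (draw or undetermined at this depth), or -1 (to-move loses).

value(...#/...#, H) = +1

p1 H@[...#/...#]: H00[##.#/...#]+1* H01[.###/...#]+1 H10[...#/##.#]+1 H11[...#/.###]+1
p2 V@[##.#/...#]: V02[####/..##]-1*
p3 H@[####/..##]: H10[####/####]+1*
p4 V@[####/####] terminal -1; root [...#/...#] d8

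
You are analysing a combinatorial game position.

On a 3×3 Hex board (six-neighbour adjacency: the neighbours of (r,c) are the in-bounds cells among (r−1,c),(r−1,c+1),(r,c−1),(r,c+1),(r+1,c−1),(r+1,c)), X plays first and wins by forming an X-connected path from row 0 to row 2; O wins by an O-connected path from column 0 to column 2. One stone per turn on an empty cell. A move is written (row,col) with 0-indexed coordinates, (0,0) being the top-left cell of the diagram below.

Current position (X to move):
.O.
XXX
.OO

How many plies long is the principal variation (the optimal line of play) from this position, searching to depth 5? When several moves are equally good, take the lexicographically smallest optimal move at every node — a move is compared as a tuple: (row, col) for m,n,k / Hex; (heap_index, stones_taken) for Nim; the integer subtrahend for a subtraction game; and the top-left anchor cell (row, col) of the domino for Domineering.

p1 X@[.O./XXX/.OO]: (0,0)[XO./XXX/.OO]-1 (0,2)[.OX/XXX/.OO]-1 (2,0)[.O./XXX/XOO]+1*
p2 O@[.O./XXX/XOO]: (0,0)[OO./XXX/XOO]-1* (0,2)[.OO/XXX/XOO]-1
p3 X@[OO./XXX/XOO]: (0,2)[OOX/XXX/XOO]+1*
p4 O@[OOX/XXX/XOO] terminal -1; root [.O./XXX/.OO] d5

PV length from [.O./XXX/.OO]: 3 plies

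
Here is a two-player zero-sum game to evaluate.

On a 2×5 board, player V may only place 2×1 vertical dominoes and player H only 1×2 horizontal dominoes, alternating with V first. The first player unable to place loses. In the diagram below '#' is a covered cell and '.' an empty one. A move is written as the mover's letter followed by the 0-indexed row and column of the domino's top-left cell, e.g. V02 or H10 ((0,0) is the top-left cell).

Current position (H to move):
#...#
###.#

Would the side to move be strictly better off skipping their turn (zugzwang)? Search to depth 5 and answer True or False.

p1 H@[#...#/###.#]: H01[###.#/###.#]-1 H02[#.###/###.#]+1*
p2 V@[#.###/###.#] terminal -1; root [#...#/###.#] d5
suppose H passes — search the same position with V to move:
pass> p1 V@[#...#/###.#]: V03[#..##/#####]-1*
pass> p2 H@[#..##/#####]: H01[#####/#####]+1*
pass> p3 V@[#####/#####] terminal -1; root [#...#/###.#] d5
for H: play +1, pass +1

zugzwang(#...#/###.#, H) = False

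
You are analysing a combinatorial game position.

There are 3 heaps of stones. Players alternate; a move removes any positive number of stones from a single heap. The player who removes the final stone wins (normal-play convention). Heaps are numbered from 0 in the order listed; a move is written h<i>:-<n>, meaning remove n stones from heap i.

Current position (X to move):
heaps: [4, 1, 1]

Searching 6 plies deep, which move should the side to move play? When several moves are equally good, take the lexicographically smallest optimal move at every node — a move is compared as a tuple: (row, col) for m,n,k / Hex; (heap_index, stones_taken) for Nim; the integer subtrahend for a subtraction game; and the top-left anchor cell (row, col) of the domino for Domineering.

X's best at [(4,1,1)]: h0:-4

ply 1, X at (4,1,1) | h0:-1=-1→(3,1,1); h0:-2=-1→(2,1,1); h0:-3=-1→(1,1,1); h0:-4=+1→(0,1,1)*; h1:-1=-1→(4,0,1); h2:-1=-1→(4,1,0)
ply 2, O at (0,1,1) | h1:-1=-1→(0,0,1)*; h2:-1=-1→(0,1,0)
ply 3, X at (0,0,1) | h2:-1=+1→(0,0,0)*
ply 4: (0,0,0) is terminal -1 (O); from (4,1,1) depth 6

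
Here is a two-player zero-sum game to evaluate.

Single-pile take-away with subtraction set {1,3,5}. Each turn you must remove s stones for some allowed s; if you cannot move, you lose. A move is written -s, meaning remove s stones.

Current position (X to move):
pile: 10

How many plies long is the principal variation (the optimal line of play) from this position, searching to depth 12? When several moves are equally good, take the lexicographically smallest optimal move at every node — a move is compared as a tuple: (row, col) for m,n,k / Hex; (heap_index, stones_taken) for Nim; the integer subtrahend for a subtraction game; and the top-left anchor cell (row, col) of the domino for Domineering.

[10] X move#1: -1:-1/9*, -3:-1/7, -5:-1/5
[9] O move#2: -1:+1/8*, -3:+1/6, -5:+1/4
[8] X move#3: -1:-1/7*, -3:-1/5, -5:-1/3
[7] O move#4: -1:+1/6*, -3:+1/4, -5:+1/2
[6] X move#5: -1:-1/5*, -3:-1/3, -5:-1/1
[5] O move#6: -1:+1/4*, -3:+1/2, -5:+1/0
[4] X move#7: -1:-1/3*, -3:-1/1
[3] O move#8: -1:+1/2*, -3:+1/0
[2] X move#9: -1:-1/1*
[1] O move#10: -1:+1/0*
[0] end (terminal -1, X#11); searched 10 to 12

PV length from [10]: 10 plies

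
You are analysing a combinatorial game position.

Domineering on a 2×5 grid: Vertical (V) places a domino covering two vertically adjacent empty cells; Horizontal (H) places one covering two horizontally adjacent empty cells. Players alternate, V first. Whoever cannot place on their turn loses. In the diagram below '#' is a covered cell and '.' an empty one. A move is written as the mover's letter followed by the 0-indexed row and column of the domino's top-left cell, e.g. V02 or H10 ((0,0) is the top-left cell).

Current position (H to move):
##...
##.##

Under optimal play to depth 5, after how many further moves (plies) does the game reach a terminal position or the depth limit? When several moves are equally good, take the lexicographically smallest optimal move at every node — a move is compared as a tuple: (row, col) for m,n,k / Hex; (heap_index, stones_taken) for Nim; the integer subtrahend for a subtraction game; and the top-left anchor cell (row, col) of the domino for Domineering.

PV length from [##.../##.##]: 1 ply

p1 H@[##.../##.##]: H02[####./##.##]+1* H03[##.##/##.##]-1
p2 V@[####./##.##] terminal -1; root [##.../##.##] d5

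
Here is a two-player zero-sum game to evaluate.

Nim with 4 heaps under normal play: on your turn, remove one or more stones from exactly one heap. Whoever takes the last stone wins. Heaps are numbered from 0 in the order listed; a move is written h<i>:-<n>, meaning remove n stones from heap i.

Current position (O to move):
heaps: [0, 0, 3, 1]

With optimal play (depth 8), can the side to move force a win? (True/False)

p1 O@[(0,0,3,1)]: h2:-1[(0,0,2,1)]-1 h2:-2[(0,0,1,1)]+1* h2:-3[(0,0,0,1)]-1 h3:-1[(0,0,3,0)]-1
p2 X@[(0,0,1,1)]: h2:-1[(0,0,0,1)]-1* h3:-1[(0,0,1,0)]-1
p3 O@[(0,0,0,1)]: h3:-1[(0,0,0,0)]+1*
p4 X@[(0,0,0,0)] terminal -1; root [(0,0,3,1)] d8

O winning at [(0,0,3,1)]: True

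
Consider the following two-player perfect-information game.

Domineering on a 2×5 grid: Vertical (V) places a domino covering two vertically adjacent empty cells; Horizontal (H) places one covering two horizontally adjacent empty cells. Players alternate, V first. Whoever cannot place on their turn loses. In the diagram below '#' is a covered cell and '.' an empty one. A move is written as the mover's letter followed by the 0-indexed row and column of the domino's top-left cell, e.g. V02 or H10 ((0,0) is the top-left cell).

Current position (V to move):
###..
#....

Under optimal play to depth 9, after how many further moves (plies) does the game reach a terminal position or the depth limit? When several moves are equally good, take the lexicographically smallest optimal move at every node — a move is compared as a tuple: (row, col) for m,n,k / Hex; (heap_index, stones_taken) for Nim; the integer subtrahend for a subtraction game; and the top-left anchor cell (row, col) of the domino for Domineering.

PV length from [###../#....]: 3 plies

[###../#....] V move#1: V03:+1/####./#..#.*, V04:-1/###.#/#...#
[####./#..#.] H move#2: H11:-1/####./####.*
[####./####.] V move#3: V04:+1/#####/#####*
[#####/#####] end (terminal -1, H#4); searched ###../#.... to 9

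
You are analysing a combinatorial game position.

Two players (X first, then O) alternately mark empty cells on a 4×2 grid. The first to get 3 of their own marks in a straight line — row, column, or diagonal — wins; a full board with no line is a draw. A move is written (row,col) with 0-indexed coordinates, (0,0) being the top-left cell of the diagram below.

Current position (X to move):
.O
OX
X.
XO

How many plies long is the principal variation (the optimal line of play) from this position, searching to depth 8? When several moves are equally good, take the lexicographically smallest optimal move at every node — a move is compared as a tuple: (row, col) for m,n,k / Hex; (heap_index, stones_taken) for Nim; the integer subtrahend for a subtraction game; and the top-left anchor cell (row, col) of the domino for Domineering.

PV length from [.O/OX/X./XO]: 2 plies

[.O/OX/X./XO] X move#1: (0,0):+0/XO/OX/X./XO*, (2,1):+0/.O/OX/XX/XO
[XO/OX/X./XO] O move#2: (2,1):+0/XO/OX/XO/XO*
[XO/OX/XO/XO] end (terminal +0, X#3); searched .O/OX/X./XO to 8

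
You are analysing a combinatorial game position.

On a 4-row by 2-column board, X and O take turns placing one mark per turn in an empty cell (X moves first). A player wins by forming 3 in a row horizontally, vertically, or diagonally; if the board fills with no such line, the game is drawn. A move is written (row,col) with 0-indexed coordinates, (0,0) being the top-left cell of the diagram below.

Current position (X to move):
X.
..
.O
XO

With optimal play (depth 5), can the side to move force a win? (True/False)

[X./../.O/XO] X move#1: (0,1):-1/XX/../.O/XO, (1,0):-1/X./X./.O/XO, (1,1):+0/X./.X/.O/XO*, (2,0):-1/X./../XO/XO
[X./.X/.O/XO] O move#2: (0,1):+0/XO/.X/.O/XO*, (1,0):+0/X./OX/.O/XO, (2,0):+0/X./.X/OO/XO
[XO/.X/.O/XO] X move#3: (1,0):+0/XO/XX/.O/XO*, (2,0):+0/XO/.X/XO/XO
[XO/XX/.O/XO] O move#4: (2,0):+0/XO/XX/OO/XO*
[XO/XX/OO/XO] end (terminal +0, X#5); searched X./../.O/XO to 5

X winning at [X./../.O/XO]: False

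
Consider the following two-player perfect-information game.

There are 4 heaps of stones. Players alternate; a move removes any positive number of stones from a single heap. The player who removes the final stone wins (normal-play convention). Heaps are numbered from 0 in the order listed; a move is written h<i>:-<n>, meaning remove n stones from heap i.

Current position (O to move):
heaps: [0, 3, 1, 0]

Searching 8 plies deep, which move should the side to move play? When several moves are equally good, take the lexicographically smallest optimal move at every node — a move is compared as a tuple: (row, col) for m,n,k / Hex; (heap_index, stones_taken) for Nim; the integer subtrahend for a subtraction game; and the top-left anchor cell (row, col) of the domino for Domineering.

O's best at [(0,3,1,0)]: h1:-2

[(0,3,1,0)] O move#1: h1:-1:-1/(0,2,1,0), h1:-2:+1/(0,1,1,0)*, h1:-3:-1/(0,0,1,0), h2:-1:-1/(0,3,0,0)
[(0,1,1,0)] X move#2: h1:-1:-1/(0,0,1,0)*, h2:-1:-1/(0,1,0,0)
[(0,0,1,0)] O move#3: h2:-1:+1/(0,0,0,0)*
[(0,0,0,0)] end (terminal -1, X#4); searched (0,3,1,0) to 8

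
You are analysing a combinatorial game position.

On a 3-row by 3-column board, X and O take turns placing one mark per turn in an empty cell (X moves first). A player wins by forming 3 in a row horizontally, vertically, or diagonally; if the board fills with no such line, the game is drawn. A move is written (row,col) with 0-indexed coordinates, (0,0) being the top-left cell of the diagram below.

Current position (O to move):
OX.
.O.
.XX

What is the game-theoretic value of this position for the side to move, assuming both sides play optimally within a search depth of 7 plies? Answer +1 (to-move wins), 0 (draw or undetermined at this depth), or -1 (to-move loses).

value(OX./.O./.XX, O) = +1

[OX./.O./.XX] O move#1: (0,2):-1/OXO/.O./.XX, (1,0):-1/OX./OO./.XX, (1,2):-1/OX./.OO/.XX, (2,0):+1/OX./.O./OXX*
[OX./.O./OXX] X move#2: (0,2):-1/OXX/.O./OXX*, (1,0):-1/OX./XO./OXX, (1,2):-1/OX./.OX/OXX
[OXX/.O./OXX] O move#3: (1,0):+1/OXX/OO./OXX*, (1,2):+0/OXX/.OO/OXX
[OXX/OO./OXX] end (terminal -1, X#4); searched OX./.O./.XX to 7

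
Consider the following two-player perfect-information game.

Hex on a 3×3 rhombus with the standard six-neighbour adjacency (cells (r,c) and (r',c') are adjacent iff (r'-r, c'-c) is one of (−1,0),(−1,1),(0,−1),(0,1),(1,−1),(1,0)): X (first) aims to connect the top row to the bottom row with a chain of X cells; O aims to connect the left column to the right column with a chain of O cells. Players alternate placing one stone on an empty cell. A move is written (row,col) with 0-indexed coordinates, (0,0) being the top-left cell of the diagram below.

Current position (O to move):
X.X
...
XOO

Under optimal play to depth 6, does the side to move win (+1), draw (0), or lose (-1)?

[X.X/.../XOO] O move#1: (0,1):-1/XOX/.../XOO*, (1,0):-1/X.X/O../XOO, (1,1):-1/X.X/.O./XOO, (1,2):-1/X.X/..O/XOO
[XOX/.../XOO] X move#2: (1,0):+1/XOX/X../XOO*, (1,1):+1/XOX/.X./XOO, (1,2):+1/XOX/..X/XOO
[XOX/X../XOO] end (terminal -1, O#3); searched X.X/.../XOO to 6

value(X.X/.../XOO, O) = -1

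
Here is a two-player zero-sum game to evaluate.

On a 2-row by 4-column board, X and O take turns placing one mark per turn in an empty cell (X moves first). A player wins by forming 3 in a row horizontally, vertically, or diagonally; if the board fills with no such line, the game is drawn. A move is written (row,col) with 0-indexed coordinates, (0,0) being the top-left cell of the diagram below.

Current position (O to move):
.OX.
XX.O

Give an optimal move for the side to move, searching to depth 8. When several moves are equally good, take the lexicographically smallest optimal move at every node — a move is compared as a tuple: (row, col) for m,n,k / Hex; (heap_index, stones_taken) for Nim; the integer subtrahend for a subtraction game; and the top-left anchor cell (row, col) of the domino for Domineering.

O's best at [.OX./XX.O]: (1,2)

p1 O@[.OX./XX.O]: (0,0)[OOX./XX.O]-1 (0,3)[.OXO/XX.O]-1 (1,2)[.OX./XXOO]+0*
p2 X@[.OX./XXOO]: (0,0)[XOX./XXOO]+0* (0,3)[.OXX/XXOO]+0
p3 O@[XOX./XXOO]: (0,3)[XOXO/XXOO]+0*
p4 X@[XOXO/XXOO] terminal +0; root [.OX./XX.O] d8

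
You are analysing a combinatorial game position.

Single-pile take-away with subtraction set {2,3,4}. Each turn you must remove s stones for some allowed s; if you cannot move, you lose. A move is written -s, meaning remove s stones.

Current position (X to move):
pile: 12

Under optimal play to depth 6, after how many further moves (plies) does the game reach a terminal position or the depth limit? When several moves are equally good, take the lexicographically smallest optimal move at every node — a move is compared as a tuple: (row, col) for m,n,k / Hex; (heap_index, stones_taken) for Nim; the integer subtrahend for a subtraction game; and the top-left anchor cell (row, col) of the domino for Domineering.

PV length from [12]: 4 plies

p1 X@[12]: -2[10]-1* -3[9]-1 -4[8]-1
p2 O@[10]: -2[8]-1 -3[7]+1* -4[6]+1
p3 X@[7]: -2[5]-1* -3[4]-1 -4[3]-1
p4 O@[5]: -2[3]-1 -3[2]-1 -4[1]+1*
p5 X@[1] terminal -1; root [12] d6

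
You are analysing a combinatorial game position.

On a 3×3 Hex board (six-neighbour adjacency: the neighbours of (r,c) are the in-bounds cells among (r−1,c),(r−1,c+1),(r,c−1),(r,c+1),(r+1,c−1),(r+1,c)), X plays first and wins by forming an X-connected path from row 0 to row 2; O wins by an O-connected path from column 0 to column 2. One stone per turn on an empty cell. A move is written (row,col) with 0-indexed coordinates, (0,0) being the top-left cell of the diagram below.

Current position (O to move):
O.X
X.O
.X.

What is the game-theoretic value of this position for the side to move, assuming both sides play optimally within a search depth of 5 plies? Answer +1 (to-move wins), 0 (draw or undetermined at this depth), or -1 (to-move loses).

value(O.X/X.O/.X., O) = +1

[O.X/X.O/.X.] O move#1: (0,1):-1/OOX/X.O/.X., (1,1):+1/O.X/XOO/.X.*, (2,0):-1/O.X/X.O/OX., (2,2):-1/O.X/X.O/.XO
[O.X/XOO/.X.] X move#2: (0,1):-1/OXX/XOO/.X.*, (2,0):-1/O.X/XOO/XX., (2,2):-1/O.X/XOO/.XX
[OXX/XOO/.X.] O move#3: (2,0):+1/OXX/XOO/OX.*, (2,2):-1/OXX/XOO/.XO
[OXX/XOO/OX.] end (terminal -1, X#4); searched O.X/X.O/.X. to 5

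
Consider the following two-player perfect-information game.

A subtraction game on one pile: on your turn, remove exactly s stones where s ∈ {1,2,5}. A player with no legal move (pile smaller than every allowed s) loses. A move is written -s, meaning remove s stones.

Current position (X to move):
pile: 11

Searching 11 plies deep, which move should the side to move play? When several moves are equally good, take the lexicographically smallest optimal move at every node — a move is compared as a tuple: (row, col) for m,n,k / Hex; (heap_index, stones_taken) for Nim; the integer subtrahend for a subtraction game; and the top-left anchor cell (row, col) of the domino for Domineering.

X's best at [11]: -2

ply 1, X at 11 | -1=-1→10; -2=+1→9*; -5=+1→6
ply 2, O at 9 | -1=-1→8*; -2=-1→7; -5=-1→4
ply 3, X at 8 | -1=-1→7; -2=+1→6*; -5=+1→3
ply 4, O at 6 | -1=-1→5*; -2=-1→4; -5=-1→1
ply 5, X at 5 | -1=-1→4; -2=+1→3*; -5=+1→0
ply 6, O at 3 | -1=-1→2*; -2=-1→1
ply 7, X at 2 | -1=-1→1; -2=+1→0*
ply 8: 0 is terminal -1 (O); from 11 depth 11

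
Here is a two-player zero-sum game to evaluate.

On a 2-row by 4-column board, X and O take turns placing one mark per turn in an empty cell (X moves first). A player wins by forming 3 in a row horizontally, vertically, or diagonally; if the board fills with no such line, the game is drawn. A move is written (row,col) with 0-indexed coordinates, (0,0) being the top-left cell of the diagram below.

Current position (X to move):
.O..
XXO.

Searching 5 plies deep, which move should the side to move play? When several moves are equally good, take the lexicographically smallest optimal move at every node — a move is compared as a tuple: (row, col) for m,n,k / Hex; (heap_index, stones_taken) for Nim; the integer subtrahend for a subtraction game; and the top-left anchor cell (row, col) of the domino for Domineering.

X's best at [.O../XXO.]: (0,0)

ply 1, X at .O../XXO. | (0,0)=+0→XO../XXO.*; (0,2)=+0→.OX./XXO.; (0,3)=+0→.O.X/XXO.; (1,3)=-1→.O../XXOX
ply 2, O at XO../XXO. | (0,2)=+0→XOO./XXO.*; (0,3)=+0→XO.O/XXO.; (1,3)=+0→XO../XXOO
ply 3, X at XOO./XXO. | (0,3)=+0→XOOX/XXO.*; (1,3)=-1→XOO./XXOX
ply 4, O at XOOX/XXO. | (1,3)=+0→XOOX/XXOO*
ply 5: XOOX/XXOO is terminal +0 (X); from .O../XXO. depth 5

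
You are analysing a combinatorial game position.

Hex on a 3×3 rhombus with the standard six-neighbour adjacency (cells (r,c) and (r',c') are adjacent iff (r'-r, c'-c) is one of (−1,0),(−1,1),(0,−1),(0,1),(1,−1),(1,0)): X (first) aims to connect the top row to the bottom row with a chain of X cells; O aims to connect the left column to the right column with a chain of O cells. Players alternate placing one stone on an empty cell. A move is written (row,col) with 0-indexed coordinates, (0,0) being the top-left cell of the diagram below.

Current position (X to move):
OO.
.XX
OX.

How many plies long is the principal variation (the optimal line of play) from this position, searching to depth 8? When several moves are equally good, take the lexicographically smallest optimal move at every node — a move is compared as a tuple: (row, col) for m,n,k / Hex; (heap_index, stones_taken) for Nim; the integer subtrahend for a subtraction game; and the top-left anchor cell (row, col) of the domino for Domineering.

PV length from [OO./.XX/OX.]: 1 ply

p1 X@[OO./.XX/OX.]: (0,2)[OOX/.XX/OX.]+1* (1,0)[OO./XXX/OX.]-1 (2,2)[OO./.XX/OXX]-1
p2 O@[OOX/.XX/OX.] terminal -1; root [OO./.XX/OX.] d8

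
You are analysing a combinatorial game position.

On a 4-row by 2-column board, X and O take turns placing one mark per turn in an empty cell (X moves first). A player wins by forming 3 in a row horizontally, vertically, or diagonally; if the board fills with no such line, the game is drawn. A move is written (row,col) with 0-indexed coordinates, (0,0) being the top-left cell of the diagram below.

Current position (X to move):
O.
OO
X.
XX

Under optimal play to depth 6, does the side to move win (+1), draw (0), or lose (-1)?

ply 1, X at O./OO/X./XX | (0,1)=+0→OX/OO/X./XX*; (2,1)=+0→O./OO/XX/XX
ply 2, O at OX/OO/X./XX | (2,1)=+0→OX/OO/XO/XX*
ply 3: OX/OO/XO/XX is terminal +0 (X); from O./OO/X./XX depth 6

value(O./OO/X./XX, X) = 0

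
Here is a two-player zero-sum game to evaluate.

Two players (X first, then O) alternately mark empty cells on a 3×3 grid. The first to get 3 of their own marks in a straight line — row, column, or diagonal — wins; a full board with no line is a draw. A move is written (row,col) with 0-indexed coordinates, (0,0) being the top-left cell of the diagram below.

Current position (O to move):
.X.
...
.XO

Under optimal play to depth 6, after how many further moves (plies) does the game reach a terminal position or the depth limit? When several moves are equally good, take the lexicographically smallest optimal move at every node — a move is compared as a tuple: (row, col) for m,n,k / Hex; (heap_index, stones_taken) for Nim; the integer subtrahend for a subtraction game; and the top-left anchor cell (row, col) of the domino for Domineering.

ply 1, O at .X./.../.XO | (0,0)=-1→OX./.../.XO; (0,2)=-1→.XO/.../.XO; (1,0)=-1→.X./O../.XO; (1,1)=+1→.X./.O./.XO*; (1,2)=-1→.X./..O/.XO; (2,0)=-1→.X./.../OXO
ply 2, X at .X./.O./.XO | (0,0)=-1→XX./.O./.XO*; (0,2)=-1→.XX/.O./.XO; (1,0)=-1→.X./XO./.XO; (1,2)=-1→.X./.OX/.XO; (2,0)=-1→.X./.O./XXO
ply 3, O at XX./.O./.XO | (0,2)=+1→XXO/.O./.XO*; (1,0)=-1→XX./OO./.XO; (1,2)=-1→XX./.OO/.XO; (2,0)=-1→XX./.O./OXO
ply 4, X at XXO/.O./.XO | (1,0)=-1→XXO/XO./.XO*; (1,2)=-1→XXO/.OX/.XO; (2,0)=-1→XXO/.O./XXO
ply 5, O at XXO/XO./.XO | (1,2)=+1→XXO/XOO/.XO*; (2,0)=+1→XXO/XO./OXO
ply 6: XXO/XOO/.XO is terminal -1 (X); from .X./.../.XO depth 6

PV length from [.X./.../.XO]: 5 plies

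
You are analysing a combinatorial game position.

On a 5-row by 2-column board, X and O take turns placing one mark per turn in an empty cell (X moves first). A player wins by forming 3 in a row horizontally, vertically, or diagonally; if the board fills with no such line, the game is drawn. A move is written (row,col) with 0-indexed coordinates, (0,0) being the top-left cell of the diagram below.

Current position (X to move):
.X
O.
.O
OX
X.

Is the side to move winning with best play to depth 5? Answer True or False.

X winning at [.X/O./.O/OX/X.]: False

p1 X@[.X/O./.O/OX/X.]: (0,0)[XX/O./.O/OX/X.]-1 (1,1)[.X/OX/.O/OX/X.]-1 (2,0)[.X/O./XO/OX/X.]+0* (4,1)[.X/O./.O/OX/XX]-1
p2 O@[.X/O./XO/OX/X.]: (0,0)[OX/O./XO/OX/X.]+0* (1,1)[.X/OO/XO/OX/X.]+0 (4,1)[.X/O./XO/OX/XO]+0
p3 X@[OX/O./XO/OX/X.]: (1,1)[OX/OX/XO/OX/X.]+0* (4,1)[OX/O./XO/OX/XX]+0
p4 O@[OX/OX/XO/OX/X.]: (4,1)[OX/OX/XO/OX/XO]+0*
p5 X@[OX/OX/XO/OX/XO] terminal +0; root [.X/O./.O/OX/X.] d5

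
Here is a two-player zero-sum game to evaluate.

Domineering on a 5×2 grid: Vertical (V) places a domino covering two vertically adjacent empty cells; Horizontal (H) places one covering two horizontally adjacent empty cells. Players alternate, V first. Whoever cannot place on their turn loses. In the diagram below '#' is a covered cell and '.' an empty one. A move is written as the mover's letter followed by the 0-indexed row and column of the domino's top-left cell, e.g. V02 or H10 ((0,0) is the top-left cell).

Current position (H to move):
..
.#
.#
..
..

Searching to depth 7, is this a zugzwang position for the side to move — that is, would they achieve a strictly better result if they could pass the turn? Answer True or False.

ply 1, H at ../.#/.#/../.. | H00=-1→##/.#/.#/../..; H30=+1→../.#/.#/##/..*; H40=+1→../.#/.#/../##
ply 2, V at ../.#/.#/##/.. | V00=-1→#./##/.#/##/..*; V10=-1→../##/##/##/..
ply 3, H at #./##/.#/##/.. | H40=+1→#./##/.#/##/##*
ply 4: #./##/.#/##/## is terminal -1 (V); from ../.#/.#/../.. depth 7
suppose H passes — search the same position with V to move:
pass> ply 1, V at ../.#/.#/../.. | V00=-1→#./##/.#/../..; V10=-1→../##/##/../..; V20=+1→../.#/##/#./..*; V30=+1→../.#/.#/#./#.; V31=+1→../.#/.#/.#/.#
pass> ply 2, H at ../.#/##/#./.. | H00=-1→##/.#/##/#./..*; H40=-1→../.#/##/#./##
pass> ply 3, V at ##/.#/##/#./.. | V31=+1→##/.#/##/##/.#*
pass> ply 4: ##/.#/##/##/.# is terminal -1 (H); from ../.#/.#/../.. depth 7
for H: play +1, pass -1

zugzwang(../.#/.#/../.., H) = False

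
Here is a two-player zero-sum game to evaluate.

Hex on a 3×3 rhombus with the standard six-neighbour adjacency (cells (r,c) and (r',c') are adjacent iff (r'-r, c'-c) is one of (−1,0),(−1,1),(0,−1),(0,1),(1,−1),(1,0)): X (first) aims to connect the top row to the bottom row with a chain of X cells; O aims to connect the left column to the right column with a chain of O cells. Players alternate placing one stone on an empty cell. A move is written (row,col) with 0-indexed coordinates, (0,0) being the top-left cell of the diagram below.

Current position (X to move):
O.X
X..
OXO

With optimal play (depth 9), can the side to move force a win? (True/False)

ply 1, X at O.X/X../OXO | (0,1)=+1→OXX/X../OXO*; (1,1)=+1→O.X/XX./OXO; (1,2)=+1→O.X/X.X/OXO
ply 2, O at OXX/X../OXO | (1,1)=-1→OXX/XO./OXO*; (1,2)=-1→OXX/X.O/OXO
ply 3, X at OXX/XO./OXO | (1,2)=+1→OXX/XOX/OXO*
ply 4: OXX/XOX/OXO is terminal -1 (O); from O.X/X../OXO depth 9

X winning at [O.X/X../OXO]: True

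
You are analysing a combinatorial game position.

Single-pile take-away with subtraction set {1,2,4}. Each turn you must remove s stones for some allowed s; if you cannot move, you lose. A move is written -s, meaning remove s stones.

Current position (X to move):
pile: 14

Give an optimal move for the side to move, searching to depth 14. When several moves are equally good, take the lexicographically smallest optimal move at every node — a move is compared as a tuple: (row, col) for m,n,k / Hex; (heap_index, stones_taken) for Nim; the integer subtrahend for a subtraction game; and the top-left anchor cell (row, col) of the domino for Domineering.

p1 X@[14]: -1[13]-1 -2[12]+1* -4[10]-1
p2 O@[12]: -1[11]-1* -2[10]-1 -4[8]-1
p3 X@[11]: -1[10]-1 -2[9]+1* -4[7]-1
p4 O@[9]: -1[8]-1* -2[7]-1 -4[5]-1
p5 X@[8]: -1[7]-1 -2[6]+1* -4[4]-1
p6 O@[6]: -1[5]-1* -2[4]-1 -4[2]-1
p7 X@[5]: -1[4]-1 -2[3]+1* -4[1]-1
p8 O@[3]: -1[2]-1* -2[1]-1
p9 X@[2]: -1[1]-1 -2[0]+1*
p10 O@[0] terminal -1; root [14] d14

X's best at [14]: -2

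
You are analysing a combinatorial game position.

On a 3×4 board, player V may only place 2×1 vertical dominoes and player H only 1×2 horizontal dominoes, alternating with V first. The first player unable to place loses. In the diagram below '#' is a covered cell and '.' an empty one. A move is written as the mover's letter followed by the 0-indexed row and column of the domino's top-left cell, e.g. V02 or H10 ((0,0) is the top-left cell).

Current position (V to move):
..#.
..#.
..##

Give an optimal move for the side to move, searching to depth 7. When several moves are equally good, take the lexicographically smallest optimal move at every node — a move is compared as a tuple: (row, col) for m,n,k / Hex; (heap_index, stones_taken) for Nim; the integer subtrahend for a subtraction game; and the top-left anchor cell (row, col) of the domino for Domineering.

V's best at [..#./..#./..##]: V00

ply 1, V at ..#./..#./..## | V00=+1→#.#./#.#./..##*; V01=+1→.##./.##./..##; V03=-1→..##/..##/..##; V10=+1→..#./#.#./#.##; V11=+1→..#./.##./.###
ply 2, H at #.#./#.#./..## | H20=-1→#.#./#.#./####*
ply 3, V at #.#./#.#./#### | V01=+1→###./###./####*; V03=+1→#.##/#.##/####
ply 4: ###./###./#### is terminal -1 (H); from ..#./..#./..## depth 7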